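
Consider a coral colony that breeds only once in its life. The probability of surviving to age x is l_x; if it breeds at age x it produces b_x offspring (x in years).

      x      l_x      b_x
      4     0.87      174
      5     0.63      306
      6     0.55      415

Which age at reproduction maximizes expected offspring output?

Expected offspring if breeding at age x = l_x × b_x:
  age 4: 0.87 × 174 = 151.380
  age 5: 0.63 × 306 = 192.780
  age 6: 0.55 × 415 = 228.250
Maximum at age 6 (228.250).

6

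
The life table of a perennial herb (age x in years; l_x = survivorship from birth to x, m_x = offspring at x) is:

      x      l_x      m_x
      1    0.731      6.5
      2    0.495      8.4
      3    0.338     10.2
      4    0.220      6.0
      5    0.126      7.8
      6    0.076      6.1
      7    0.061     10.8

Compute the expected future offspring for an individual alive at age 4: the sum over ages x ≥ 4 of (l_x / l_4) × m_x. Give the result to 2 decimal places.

15.57

l_4 = 0.220. Conditional survival from age 4 to x is l_x / l_4.
  x=4: (0.220/0.220) × 6.0 = 6.0000
  x=5: (0.126/0.220) × 7.8 = 4.4673
  x=6: (0.076/0.220) × 6.1 = 2.1073
  x=7: (0.061/0.220) × 10.8 = 2.9945
Sum = 6.0000 + 4.4673 + 2.1073 + 2.9945 = 15.5691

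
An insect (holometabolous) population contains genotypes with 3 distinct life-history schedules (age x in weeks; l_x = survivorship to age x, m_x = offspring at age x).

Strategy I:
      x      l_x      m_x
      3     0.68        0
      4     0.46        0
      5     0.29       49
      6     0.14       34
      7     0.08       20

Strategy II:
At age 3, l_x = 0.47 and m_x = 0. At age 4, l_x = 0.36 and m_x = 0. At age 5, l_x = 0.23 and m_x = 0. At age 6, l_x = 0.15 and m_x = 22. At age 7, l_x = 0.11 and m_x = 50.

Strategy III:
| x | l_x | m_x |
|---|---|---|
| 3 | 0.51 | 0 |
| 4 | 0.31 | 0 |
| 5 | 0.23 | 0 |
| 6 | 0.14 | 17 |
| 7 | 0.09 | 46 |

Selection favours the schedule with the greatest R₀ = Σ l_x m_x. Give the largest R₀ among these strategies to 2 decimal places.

20.57

Strategy I: R₀ = 0.68×0 + 0.46×0 + 0.29×49 + 0.14×34 + 0.08×20 = 20.5700
Strategy II: R₀ = 0.47×0 + 0.36×0 + 0.23×0 + 0.15×22 + 0.11×50 = 8.8000
Strategy III: R₀ = 0.51×0 + 0.31×0 + 0.23×0 + 0.14×17 + 0.09×46 = 6.5200
Highest R₀: strategy I with 20.5700.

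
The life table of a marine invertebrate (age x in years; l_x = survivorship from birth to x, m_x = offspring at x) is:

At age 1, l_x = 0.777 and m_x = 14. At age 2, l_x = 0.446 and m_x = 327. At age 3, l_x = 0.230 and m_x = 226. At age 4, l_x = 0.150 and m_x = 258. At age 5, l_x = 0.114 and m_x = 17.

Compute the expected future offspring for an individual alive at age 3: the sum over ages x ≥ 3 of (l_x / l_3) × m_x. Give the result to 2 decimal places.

l_3 = 0.230. Conditional survival from age 3 to x is l_x / l_3.
  x=3: (0.230/0.230) × 226 = 226.0000
  x=4: (0.150/0.230) × 258 = 168.2609
  x=5: (0.114/0.230) × 17 = 8.4261
Sum = 226.0000 + 168.2609 + 8.4261 = 402.6870

402.69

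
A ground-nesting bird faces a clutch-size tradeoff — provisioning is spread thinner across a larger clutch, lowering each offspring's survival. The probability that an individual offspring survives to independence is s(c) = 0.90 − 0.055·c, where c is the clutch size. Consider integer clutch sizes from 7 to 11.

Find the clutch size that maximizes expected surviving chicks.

8

Expected surviving chicks = c × s(c):
  c=7: 7 × 0.515 = 3.605
  c=8: 8 × 0.460 = 3.680
  c=9: 9 × 0.405 = 3.645
  c=10: 10 × 0.350 = 3.500
  c=11: 11 × 0.295 = 3.245
Maximum at c = 8 (3.680 surviving chicks).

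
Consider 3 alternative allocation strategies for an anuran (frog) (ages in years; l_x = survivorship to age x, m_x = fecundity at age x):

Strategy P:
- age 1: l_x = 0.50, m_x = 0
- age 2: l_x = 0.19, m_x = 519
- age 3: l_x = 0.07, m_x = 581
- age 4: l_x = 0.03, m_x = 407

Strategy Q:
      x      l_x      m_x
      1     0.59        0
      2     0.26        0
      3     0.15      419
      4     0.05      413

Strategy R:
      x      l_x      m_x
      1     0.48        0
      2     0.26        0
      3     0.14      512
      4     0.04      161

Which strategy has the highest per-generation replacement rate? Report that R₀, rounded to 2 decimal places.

151.49

Strategy P: R₀ = 0.50×0 + 0.19×519 + 0.07×581 + 0.03×407 = 151.4900
Strategy Q: R₀ = 0.59×0 + 0.26×0 + 0.15×419 + 0.05×413 = 83.5000
Strategy R: R₀ = 0.48×0 + 0.26×0 + 0.14×512 + 0.04×161 = 78.1200
Highest R₀: strategy P with 151.4900.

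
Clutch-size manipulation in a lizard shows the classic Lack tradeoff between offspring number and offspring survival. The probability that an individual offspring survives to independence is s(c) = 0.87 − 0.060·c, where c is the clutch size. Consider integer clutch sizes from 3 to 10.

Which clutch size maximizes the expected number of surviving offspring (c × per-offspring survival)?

7

Expected surviving offspring = c × s(c):
  c=3: 3 × 0.690 = 2.070
  c=4: 4 × 0.630 = 2.520
  c=5: 5 × 0.570 = 2.850
  c=6: 6 × 0.510 = 3.060
  c=7: 7 × 0.450 = 3.150
  c=8: 8 × 0.390 = 3.120
  c=9: 9 × 0.330 = 2.970
  c=10: 10 × 0.270 = 2.700
Maximum at c = 7 (3.150 surviving offspring).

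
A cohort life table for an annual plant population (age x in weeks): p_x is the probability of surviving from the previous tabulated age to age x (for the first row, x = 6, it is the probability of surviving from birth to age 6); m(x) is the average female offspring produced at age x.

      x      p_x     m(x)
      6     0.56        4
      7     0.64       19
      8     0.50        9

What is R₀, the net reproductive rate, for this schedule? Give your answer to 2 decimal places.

10.66

Survivorship from birth: l_x = p_6·p_7·…·p_x.
  l_6 = 0.56000
  l_7 = 0.35840
  l_8 = 0.17920
R₀ = Σ l_x m(x):
  age 6: 0.56000 × 4 = 2.2400
  age 7: 0.35840 × 19 = 6.8096
  age 8: 0.17920 × 9 = 1.6128
R₀ = 2.2400 + 6.8096 + 1.6128 = 10.6624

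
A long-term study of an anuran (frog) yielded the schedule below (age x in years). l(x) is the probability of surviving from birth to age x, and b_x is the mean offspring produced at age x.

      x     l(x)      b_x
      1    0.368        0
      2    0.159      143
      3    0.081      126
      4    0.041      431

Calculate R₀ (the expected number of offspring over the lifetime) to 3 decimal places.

R₀ = Σ l(x) b_x:
  age 1: 0.368 × 0 = 0.0000
  age 2: 0.159 × 143 = 22.7370
  age 3: 0.081 × 126 = 10.2060
  age 4: 0.041 × 431 = 17.6710
R₀ = 0.0000 + 22.7370 + 10.2060 + 17.6710 = 50.6140

50.614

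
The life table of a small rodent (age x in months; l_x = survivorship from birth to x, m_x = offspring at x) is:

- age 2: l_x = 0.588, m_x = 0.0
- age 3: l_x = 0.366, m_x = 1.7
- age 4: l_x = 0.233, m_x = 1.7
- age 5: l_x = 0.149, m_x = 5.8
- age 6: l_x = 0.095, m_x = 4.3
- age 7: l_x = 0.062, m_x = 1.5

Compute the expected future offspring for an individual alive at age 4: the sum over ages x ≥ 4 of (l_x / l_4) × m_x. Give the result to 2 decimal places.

l_4 = 0.233. Conditional survival from age 4 to x is l_x / l_4.
  x=4: (0.233/0.233) × 1.7 = 1.7000
  x=5: (0.149/0.233) × 5.8 = 3.7090
  x=6: (0.095/0.233) × 4.3 = 1.7532
  x=7: (0.062/0.233) × 1.5 = 0.3991
Sum = 1.7000 + 3.7090 + 1.7532 + 0.3991 = 7.5614

7.56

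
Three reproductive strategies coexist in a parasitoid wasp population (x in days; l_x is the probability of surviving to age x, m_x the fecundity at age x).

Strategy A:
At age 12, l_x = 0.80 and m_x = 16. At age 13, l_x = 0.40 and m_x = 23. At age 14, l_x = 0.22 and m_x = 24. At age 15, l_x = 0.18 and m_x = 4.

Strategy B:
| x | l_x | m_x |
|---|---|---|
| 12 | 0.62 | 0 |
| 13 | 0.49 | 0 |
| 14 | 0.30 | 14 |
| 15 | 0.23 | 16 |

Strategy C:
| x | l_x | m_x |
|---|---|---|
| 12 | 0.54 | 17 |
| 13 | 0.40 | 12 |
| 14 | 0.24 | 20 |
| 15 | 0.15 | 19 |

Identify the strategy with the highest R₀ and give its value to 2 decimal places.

28.00

Strategy A: R₀ = 0.80×16 + 0.40×23 + 0.22×24 + 0.18×4 = 28.0000
Strategy B: R₀ = 0.62×0 + 0.49×0 + 0.30×14 + 0.23×16 = 7.8800
Strategy C: R₀ = 0.54×17 + 0.40×12 + 0.24×20 + 0.15×19 = 21.6300
Highest R₀: strategy A with 28.0000.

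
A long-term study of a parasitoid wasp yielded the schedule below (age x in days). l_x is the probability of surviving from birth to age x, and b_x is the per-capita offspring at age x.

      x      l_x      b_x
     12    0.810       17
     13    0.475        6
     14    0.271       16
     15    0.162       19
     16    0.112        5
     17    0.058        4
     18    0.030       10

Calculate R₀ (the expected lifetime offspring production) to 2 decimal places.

R₀ = Σ l_x b_x:
  age 12: 0.810 × 17 = 13.7700
  age 13: 0.475 × 6 = 2.8500
  age 14: 0.271 × 16 = 4.3360
  age 15: 0.162 × 19 = 3.0780
  age 16: 0.112 × 5 = 0.5600
  age 17: 0.058 × 4 = 0.2320
  age 18: 0.030 × 10 = 0.3000
R₀ = 13.7700 + 2.8500 + 4.3360 + 3.0780 + 0.5600 + 0.2320 + 0.3000 = 25.1260

25.13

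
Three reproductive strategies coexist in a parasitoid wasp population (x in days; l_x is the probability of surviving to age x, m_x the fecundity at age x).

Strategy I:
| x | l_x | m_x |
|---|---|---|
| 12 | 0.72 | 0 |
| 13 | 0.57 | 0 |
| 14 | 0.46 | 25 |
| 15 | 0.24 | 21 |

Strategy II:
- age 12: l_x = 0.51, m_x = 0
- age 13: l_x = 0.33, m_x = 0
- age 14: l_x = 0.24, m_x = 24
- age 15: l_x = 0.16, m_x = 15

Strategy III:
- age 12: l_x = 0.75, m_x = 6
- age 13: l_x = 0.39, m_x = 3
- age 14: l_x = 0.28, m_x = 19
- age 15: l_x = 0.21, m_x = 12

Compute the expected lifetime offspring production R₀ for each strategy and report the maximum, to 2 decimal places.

Strategy I: R₀ = 0.72×0 + 0.57×0 + 0.46×25 + 0.24×21 = 16.5400
Strategy II: R₀ = 0.51×0 + 0.33×0 + 0.24×24 + 0.16×15 = 8.1600
Strategy III: R₀ = 0.75×6 + 0.39×3 + 0.28×19 + 0.21×12 = 13.5100
Highest R₀: strategy I with 16.5400.

16.54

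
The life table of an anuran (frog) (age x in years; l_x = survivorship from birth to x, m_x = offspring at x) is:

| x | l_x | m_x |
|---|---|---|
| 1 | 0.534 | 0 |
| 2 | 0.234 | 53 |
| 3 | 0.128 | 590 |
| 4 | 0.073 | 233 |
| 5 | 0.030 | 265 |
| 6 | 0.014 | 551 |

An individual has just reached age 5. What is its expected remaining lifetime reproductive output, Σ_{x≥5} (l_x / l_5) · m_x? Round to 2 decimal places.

522.13

l_5 = 0.030. Conditional survival from age 5 to x is l_x / l_5.
  x=5: (0.030/0.030) × 265 = 265.0000
  x=6: (0.014/0.030) × 551 = 257.1333
Sum = 265.0000 + 257.1333 = 522.1333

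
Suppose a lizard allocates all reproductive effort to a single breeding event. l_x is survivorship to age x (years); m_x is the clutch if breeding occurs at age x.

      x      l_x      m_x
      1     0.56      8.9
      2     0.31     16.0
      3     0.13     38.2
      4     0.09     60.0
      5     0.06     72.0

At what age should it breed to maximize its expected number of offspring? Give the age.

Expected offspring if breeding at age x = l_x × m_x:
  age 1: 0.56 × 8.9 = 4.984
  age 2: 0.31 × 16.0 = 4.960
  age 3: 0.13 × 38.2 = 4.966
  age 4: 0.09 × 60.0 = 5.400
  age 5: 0.06 × 72.0 = 4.320
Maximum at age 4 (5.400).

4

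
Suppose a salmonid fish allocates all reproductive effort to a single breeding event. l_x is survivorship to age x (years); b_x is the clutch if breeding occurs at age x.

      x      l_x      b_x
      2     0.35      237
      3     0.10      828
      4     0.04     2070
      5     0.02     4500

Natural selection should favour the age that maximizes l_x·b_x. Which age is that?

5

Expected offspring if breeding at age x = l_x × b_x:
  age 2: 0.35 × 237 = 82.950
  age 3: 0.10 × 828 = 82.800
  age 4: 0.04 × 2070 = 82.800
  age 5: 0.02 × 4500 = 90.000
Maximum at age 5 (90.000).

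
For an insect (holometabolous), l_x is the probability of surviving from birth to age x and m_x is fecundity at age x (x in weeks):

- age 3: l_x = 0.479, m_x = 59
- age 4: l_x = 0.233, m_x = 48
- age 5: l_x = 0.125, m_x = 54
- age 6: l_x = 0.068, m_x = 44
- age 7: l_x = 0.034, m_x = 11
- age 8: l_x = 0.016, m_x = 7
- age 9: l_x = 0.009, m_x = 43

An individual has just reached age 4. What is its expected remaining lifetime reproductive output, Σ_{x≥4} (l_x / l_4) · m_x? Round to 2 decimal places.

l_4 = 0.233. Conditional survival from age 4 to x is l_x / l_4.
  x=4: (0.233/0.233) × 48 = 48.0000
  x=5: (0.125/0.233) × 54 = 28.9700
  x=6: (0.068/0.233) × 44 = 12.8412
  x=7: (0.034/0.233) × 11 = 1.6052
  x=8: (0.016/0.233) × 7 = 0.4807
  x=9: (0.009/0.233) × 43 = 1.6609
Sum = 48.0000 + 28.9700 + 12.8412 + 1.6052 + 0.4807 + 1.6609 = 93.5579

93.56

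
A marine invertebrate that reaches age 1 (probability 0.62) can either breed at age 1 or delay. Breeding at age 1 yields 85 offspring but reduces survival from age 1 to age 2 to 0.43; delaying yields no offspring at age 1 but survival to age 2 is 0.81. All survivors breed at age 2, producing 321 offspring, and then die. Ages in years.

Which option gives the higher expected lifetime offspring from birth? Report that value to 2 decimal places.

breed at age 1: R₀ = 0.62 × (85 + 0.43 × 321) = 0.62 × 223.0300 = 138.2786
delay to age 2: R₀ = 0.62 × (0.81 × 321) = 0.62 × 260.0100 = 161.2062
Higher: delay to age 2 (161.2062).

161.21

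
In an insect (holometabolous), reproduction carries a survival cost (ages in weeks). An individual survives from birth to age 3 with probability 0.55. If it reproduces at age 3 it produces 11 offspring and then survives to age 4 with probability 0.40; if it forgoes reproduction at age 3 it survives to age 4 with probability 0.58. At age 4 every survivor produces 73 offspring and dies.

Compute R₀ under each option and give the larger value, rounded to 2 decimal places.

breed at age 3: R₀ = 0.55 × (11 + 0.40 × 73) = 0.55 × 40.2000 = 22.1100
delay to age 4: R₀ = 0.55 × (0.58 × 73) = 0.55 × 42.3400 = 23.2870
Higher: delay to age 4 (23.2870).

23.29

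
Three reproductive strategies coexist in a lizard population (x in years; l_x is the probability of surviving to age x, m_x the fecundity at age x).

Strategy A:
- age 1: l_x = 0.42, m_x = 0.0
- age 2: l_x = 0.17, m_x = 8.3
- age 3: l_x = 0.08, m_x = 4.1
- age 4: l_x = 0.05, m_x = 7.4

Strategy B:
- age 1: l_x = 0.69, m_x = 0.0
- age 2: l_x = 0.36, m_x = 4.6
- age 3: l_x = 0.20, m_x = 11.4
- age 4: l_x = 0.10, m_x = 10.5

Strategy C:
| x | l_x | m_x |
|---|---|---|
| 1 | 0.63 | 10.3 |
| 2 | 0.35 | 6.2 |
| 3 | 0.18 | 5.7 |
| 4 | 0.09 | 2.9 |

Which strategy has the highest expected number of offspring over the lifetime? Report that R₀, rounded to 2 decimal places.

9.95

Strategy A: R₀ = 0.42×0.0 + 0.17×8.3 + 0.08×4.1 + 0.05×7.4 = 2.1090
Strategy B: R₀ = 0.69×0.0 + 0.36×4.6 + 0.20×11.4 + 0.10×10.5 = 4.9860
Strategy C: R₀ = 0.63×10.3 + 0.35×6.2 + 0.18×5.7 + 0.09×2.9 = 9.9460
Highest R₀: strategy C with 9.9460.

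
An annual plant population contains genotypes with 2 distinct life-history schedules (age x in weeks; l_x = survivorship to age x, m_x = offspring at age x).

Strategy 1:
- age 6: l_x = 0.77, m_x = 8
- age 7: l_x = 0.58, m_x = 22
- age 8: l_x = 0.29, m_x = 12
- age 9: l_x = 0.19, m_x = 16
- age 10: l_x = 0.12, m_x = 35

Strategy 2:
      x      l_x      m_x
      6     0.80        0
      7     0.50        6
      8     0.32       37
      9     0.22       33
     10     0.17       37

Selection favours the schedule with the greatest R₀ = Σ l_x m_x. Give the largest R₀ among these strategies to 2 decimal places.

Strategy 1: R₀ = 0.77×8 + 0.58×22 + 0.29×12 + 0.19×16 + 0.12×35 = 29.6400
Strategy 2: R₀ = 0.80×0 + 0.50×6 + 0.32×37 + 0.22×33 + 0.17×37 = 28.3900
Highest R₀: strategy 1 with 29.6400.

29.64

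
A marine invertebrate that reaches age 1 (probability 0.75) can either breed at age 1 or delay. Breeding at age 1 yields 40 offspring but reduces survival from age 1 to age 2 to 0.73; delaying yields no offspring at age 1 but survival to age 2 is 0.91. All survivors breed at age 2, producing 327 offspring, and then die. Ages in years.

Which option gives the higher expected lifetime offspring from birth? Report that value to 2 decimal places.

breed at age 1: R₀ = 0.75 × (40 + 0.73 × 327) = 0.75 × 278.7100 = 209.0325
delay to age 2: R₀ = 0.75 × (0.91 × 327) = 0.75 × 297.5700 = 223.1775
Higher: delay to age 2 (223.1775).

223.18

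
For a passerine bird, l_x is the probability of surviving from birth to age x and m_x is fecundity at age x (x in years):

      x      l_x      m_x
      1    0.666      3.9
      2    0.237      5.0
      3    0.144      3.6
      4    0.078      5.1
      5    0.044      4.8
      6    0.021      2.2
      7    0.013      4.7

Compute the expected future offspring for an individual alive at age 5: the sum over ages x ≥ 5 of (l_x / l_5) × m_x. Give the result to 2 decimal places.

7.24

l_5 = 0.044. Conditional survival from age 5 to x is l_x / l_5.
  x=5: (0.044/0.044) × 4.8 = 4.8000
  x=6: (0.021/0.044) × 2.2 = 1.0500
  x=7: (0.013/0.044) × 4.7 = 1.3886
Sum = 4.8000 + 1.0500 + 1.3886 = 7.2386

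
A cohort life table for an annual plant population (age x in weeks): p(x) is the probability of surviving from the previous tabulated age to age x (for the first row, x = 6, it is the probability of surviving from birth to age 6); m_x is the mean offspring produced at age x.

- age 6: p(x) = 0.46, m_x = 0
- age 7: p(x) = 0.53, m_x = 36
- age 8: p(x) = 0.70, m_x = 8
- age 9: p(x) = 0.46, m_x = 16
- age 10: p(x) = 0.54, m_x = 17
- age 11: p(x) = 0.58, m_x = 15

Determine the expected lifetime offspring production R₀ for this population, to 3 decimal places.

Survivorship from birth: l_x = p_6·p_7·…·p_x.
  l_6 = 0.46000
  l_7 = 0.24380
  l_8 = 0.17066
  l_9 = 0.07850
  l_10 = 0.04239
  l_11 = 0.02459
R₀ = Σ l_x m_x:
  age 6: 0.46000 × 0 = 0.0000
  age 7: 0.24380 × 36 = 8.7768
  age 8: 0.17066 × 8 = 1.3653
  age 9: 0.07850 × 16 = 1.2560
  age 10: 0.04239 × 17 = 0.7206
  age 11: 0.02459 × 15 = 0.3689
R₀ = 0.0000 + 8.7768 + 1.3653 + 1.2560 + 0.7206 + 0.3689 = 12.4876

12.488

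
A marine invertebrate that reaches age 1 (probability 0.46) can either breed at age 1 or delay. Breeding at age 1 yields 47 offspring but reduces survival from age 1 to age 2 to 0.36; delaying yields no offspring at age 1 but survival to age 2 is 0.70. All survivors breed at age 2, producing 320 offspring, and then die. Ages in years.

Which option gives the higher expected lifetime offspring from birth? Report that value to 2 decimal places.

103.04

breed at age 1: R₀ = 0.46 × (47 + 0.36 × 320) = 0.46 × 162.2000 = 74.6120
delay to age 2: R₀ = 0.46 × (0.70 × 320) = 0.46 × 224.0000 = 103.0400
Higher: delay to age 2 (103.0400).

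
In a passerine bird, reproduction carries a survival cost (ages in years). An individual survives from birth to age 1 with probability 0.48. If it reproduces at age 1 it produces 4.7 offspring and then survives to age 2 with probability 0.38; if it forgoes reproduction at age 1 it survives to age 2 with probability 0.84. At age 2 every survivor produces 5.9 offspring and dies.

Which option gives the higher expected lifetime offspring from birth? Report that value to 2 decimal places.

breed at age 1: R₀ = 0.48 × (4.7 + 0.38 × 5.9) = 0.48 × 6.9420 = 3.3322
delay to age 2: R₀ = 0.48 × (0.84 × 5.9) = 0.48 × 4.9560 = 2.3789
Higher: breed at age 1 (3.3322).

3.33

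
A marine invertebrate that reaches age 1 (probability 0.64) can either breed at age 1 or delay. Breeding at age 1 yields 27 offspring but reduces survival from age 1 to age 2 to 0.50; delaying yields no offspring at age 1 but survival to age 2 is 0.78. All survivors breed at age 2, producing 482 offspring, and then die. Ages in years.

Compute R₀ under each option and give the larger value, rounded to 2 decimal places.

240.61

breed at age 1: R₀ = 0.64 × (27 + 0.50 × 482) = 0.64 × 268.0000 = 171.5200
delay to age 2: R₀ = 0.64 × (0.78 × 482) = 0.64 × 375.9600 = 240.6144
Higher: delay to age 2 (240.6144).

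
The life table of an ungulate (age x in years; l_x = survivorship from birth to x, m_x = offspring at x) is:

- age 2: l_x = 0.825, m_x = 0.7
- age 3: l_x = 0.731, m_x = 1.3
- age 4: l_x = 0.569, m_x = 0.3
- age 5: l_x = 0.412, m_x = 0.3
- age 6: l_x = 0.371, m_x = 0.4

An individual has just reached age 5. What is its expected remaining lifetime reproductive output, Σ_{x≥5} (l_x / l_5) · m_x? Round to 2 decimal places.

0.66

l_5 = 0.412. Conditional survival from age 5 to x is l_x / l_5.
  x=5: (0.412/0.412) × 0.3 = 0.3000
  x=6: (0.371/0.412) × 0.4 = 0.3602
Sum = 0.3000 + 0.3602 = 0.6602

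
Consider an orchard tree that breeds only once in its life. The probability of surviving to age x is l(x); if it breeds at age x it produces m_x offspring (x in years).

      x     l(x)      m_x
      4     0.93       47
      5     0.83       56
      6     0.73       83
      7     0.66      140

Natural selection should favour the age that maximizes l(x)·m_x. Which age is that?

7

Expected offspring if breeding at age x = l(x) × m_x:
  age 4: 0.93 × 47 = 43.710
  age 5: 0.83 × 56 = 46.480
  age 6: 0.73 × 83 = 60.590
  age 7: 0.66 × 140 = 92.400
Maximum at age 7 (92.400).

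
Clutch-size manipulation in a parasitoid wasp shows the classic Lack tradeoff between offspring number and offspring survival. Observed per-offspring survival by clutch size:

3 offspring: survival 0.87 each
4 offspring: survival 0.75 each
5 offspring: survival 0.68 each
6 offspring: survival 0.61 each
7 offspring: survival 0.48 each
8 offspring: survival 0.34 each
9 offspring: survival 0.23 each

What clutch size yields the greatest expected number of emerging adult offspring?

6

Expected emerging adult offspring = c × s(c):
  c=3: 3 × 0.87 = 2.610
  c=4: 4 × 0.75 = 3.000
  c=5: 5 × 0.68 = 3.400
  c=6: 6 × 0.61 = 3.660
  c=7: 7 × 0.48 = 3.360
  c=8: 8 × 0.34 = 2.720
  c=9: 9 × 0.23 = 2.070
Maximum at c = 6 (3.660 emerging adult offspring).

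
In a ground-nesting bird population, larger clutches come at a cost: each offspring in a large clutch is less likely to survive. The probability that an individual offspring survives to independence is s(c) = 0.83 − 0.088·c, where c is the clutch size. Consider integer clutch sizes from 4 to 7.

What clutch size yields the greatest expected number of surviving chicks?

Expected surviving chicks = c × s(c):
  c=4: 4 × 0.478 = 1.912
  c=5: 5 × 0.390 = 1.950
  c=6: 6 × 0.302 = 1.812
  c=7: 7 × 0.214 = 1.498
Maximum at c = 5 (1.950 surviving chicks).

5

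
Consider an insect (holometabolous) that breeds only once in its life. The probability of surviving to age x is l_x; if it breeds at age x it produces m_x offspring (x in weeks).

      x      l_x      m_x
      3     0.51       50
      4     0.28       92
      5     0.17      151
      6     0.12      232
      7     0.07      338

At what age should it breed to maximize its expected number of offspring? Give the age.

Expected offspring if breeding at age x = l_x × m_x:
  age 3: 0.51 × 50 = 25.500
  age 4: 0.28 × 92 = 25.760
  age 5: 0.17 × 151 = 25.670
  age 6: 0.12 × 232 = 27.840
  age 7: 0.07 × 338 = 23.660
Maximum at age 6 (27.840).

6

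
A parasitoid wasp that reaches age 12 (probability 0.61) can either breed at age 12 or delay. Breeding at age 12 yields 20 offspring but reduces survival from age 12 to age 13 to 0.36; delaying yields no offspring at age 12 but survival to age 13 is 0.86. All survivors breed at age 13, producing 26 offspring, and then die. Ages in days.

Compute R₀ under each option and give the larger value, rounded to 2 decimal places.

breed at age 12: R₀ = 0.61 × (20 + 0.36 × 26) = 0.61 × 29.3600 = 17.9096
delay to age 13: R₀ = 0.61 × (0.86 × 26) = 0.61 × 22.3600 = 13.6396
Higher: breed at age 12 (17.9096).

17.91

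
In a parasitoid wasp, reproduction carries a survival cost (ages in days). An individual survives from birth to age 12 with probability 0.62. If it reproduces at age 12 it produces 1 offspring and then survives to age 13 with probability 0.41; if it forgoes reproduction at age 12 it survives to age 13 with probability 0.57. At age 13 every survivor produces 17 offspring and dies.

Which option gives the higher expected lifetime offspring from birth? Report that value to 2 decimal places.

6.01

breed at age 12: R₀ = 0.62 × (1 + 0.41 × 17) = 0.62 × 7.9700 = 4.9414
delay to age 13: R₀ = 0.62 × (0.57 × 17) = 0.62 × 9.6900 = 6.0078
Higher: delay to age 13 (6.0078).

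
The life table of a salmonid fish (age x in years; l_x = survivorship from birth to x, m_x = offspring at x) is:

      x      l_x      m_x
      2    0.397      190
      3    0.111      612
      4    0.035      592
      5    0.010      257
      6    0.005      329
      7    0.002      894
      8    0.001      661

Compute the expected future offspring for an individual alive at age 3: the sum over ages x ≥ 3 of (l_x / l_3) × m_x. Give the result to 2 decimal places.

l_3 = 0.111. Conditional survival from age 3 to x is l_x / l_3.
  x=3: (0.111/0.111) × 612 = 612.0000
  x=4: (0.035/0.111) × 592 = 186.6667
  x=5: (0.010/0.111) × 257 = 23.1532
  x=6: (0.005/0.111) × 329 = 14.8198
  x=7: (0.002/0.111) × 894 = 16.1081
  x=8: (0.001/0.111) × 661 = 5.9550
Sum = 612.0000 + 186.6667 + 23.1532 + 14.8198 + 16.1081 + 5.9550 = 858.7027

858.70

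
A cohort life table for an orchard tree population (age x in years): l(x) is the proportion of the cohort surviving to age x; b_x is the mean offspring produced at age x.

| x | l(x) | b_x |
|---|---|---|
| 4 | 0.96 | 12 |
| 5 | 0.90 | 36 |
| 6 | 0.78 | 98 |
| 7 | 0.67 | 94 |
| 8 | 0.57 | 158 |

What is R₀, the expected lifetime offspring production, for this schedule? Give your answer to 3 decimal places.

273.400

R₀ = Σ l(x) b_x:
  age 4: 0.96 × 12 = 11.5200
  age 5: 0.90 × 36 = 32.4000
  age 6: 0.78 × 98 = 76.4400
  age 7: 0.67 × 94 = 62.9800
  age 8: 0.57 × 158 = 90.0600
R₀ = 11.5200 + 32.4000 + 76.4400 + 62.9800 + 90.0600 = 273.4000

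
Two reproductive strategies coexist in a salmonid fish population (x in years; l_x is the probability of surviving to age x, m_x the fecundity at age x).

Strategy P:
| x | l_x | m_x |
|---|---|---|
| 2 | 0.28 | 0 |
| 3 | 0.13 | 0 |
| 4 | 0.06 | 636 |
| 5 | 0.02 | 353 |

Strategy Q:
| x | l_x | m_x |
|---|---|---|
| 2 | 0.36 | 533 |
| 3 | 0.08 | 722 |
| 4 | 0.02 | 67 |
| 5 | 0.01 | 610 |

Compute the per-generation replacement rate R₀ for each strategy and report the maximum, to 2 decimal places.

257.08

Strategy P: R₀ = 0.28×0 + 0.13×0 + 0.06×636 + 0.02×353 = 45.2200
Strategy Q: R₀ = 0.36×533 + 0.08×722 + 0.02×67 + 0.01×610 = 257.0800
Highest R₀: strategy Q with 257.0800.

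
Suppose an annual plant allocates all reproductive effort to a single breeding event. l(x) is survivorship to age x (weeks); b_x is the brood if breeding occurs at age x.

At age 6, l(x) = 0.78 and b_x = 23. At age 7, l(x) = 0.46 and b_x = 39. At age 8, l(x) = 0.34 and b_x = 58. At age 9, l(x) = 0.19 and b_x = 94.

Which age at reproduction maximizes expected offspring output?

Expected offspring if breeding at age x = l(x) × b_x:
  age 6: 0.78 × 23 = 17.940
  age 7: 0.46 × 39 = 17.940
  age 8: 0.34 × 58 = 19.720
  age 9: 0.19 × 94 = 17.860
Maximum at age 8 (19.720).

8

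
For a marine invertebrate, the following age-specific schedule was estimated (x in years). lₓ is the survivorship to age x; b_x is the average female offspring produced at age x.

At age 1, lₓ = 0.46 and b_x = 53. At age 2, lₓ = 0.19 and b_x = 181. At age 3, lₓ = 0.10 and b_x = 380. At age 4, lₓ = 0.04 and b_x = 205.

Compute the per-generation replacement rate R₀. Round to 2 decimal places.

R₀ = Σ lₓ b_x:
  age 1: 0.46 × 53 = 24.3800
  age 2: 0.19 × 181 = 34.3900
  age 3: 0.10 × 380 = 38.0000
  age 4: 0.04 × 205 = 8.2000
R₀ = 24.3800 + 34.3900 + 38.0000 + 8.2000 = 104.9700

104.97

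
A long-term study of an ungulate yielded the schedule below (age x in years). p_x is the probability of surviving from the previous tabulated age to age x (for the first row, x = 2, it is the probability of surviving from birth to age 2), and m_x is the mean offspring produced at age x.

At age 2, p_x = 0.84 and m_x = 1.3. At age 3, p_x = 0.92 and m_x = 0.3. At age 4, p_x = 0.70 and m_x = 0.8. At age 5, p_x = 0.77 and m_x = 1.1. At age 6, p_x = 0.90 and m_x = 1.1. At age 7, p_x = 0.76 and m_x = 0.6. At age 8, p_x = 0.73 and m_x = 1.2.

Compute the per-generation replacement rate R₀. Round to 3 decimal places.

3.048

Survivorship from birth: l_x = p_2·p_3·…·p_x.
  l_2 = 0.84000
  l_3 = 0.77280
  l_4 = 0.54096
  l_5 = 0.41654
  l_6 = 0.37489
  l_7 = 0.28491
  l_8 = 0.20799
R₀ = Σ l_x m_x:
  age 2: 0.84000 × 1.3 = 1.0920
  age 3: 0.77280 × 0.3 = 0.2318
  age 4: 0.54096 × 0.8 = 0.4328
  age 5: 0.41654 × 1.1 = 0.4582
  age 6: 0.37489 × 1.1 = 0.4124
  age 7: 0.28491 × 0.6 = 0.1709
  age 8: 0.20799 × 1.2 = 0.2496
R₀ = 1.0920 + 0.2318 + 0.4328 + 0.4582 + 0.4124 + 0.1709 + 0.2496 = 3.0477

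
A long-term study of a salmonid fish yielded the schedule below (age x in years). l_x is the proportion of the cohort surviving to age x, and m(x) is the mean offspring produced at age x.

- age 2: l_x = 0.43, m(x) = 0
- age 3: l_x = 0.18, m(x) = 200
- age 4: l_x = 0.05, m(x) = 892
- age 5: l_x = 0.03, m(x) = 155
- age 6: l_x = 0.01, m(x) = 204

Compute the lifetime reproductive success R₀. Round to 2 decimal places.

R₀ = Σ l_x m(x):
  age 2: 0.43 × 0 = 0.0000
  age 3: 0.18 × 200 = 36.0000
  age 4: 0.05 × 892 = 44.6000
  age 5: 0.03 × 155 = 4.6500
  age 6: 0.01 × 204 = 2.0400
R₀ = 0.0000 + 36.0000 + 44.6000 + 4.6500 + 2.0400 = 87.2900

87.29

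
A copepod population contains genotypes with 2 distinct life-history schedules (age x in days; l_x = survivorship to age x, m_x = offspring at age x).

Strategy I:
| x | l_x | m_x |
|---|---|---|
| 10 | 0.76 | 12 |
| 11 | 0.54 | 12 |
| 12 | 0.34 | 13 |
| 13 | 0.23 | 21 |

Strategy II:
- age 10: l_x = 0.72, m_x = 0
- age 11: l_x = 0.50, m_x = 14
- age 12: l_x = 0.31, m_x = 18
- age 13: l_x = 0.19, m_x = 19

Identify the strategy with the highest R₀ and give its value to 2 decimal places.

Strategy I: R₀ = 0.76×12 + 0.54×12 + 0.34×13 + 0.23×21 = 24.8500
Strategy II: R₀ = 0.72×0 + 0.50×14 + 0.31×18 + 0.19×19 = 16.1900
Highest R₀: strategy I with 24.8500.

24.85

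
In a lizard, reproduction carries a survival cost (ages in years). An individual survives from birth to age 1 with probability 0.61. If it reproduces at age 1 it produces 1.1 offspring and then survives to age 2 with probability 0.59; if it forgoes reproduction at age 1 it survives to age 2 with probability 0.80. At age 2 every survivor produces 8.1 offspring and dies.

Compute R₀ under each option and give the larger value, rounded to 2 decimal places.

breed at age 1: R₀ = 0.61 × (1.1 + 0.59 × 8.1) = 0.61 × 5.8790 = 3.5862
delay to age 2: R₀ = 0.61 × (0.80 × 8.1) = 0.61 × 6.4800 = 3.9528
Higher: delay to age 2 (3.9528).

3.95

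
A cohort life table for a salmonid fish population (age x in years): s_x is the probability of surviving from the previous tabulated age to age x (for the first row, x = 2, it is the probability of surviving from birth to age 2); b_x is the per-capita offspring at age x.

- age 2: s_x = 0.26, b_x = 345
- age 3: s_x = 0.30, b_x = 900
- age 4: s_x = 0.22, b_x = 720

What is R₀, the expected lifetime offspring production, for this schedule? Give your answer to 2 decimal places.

Survivorship from birth: l_x = s_2·s_3·…·s_x.
  l_2 = 0.26000
  l_3 = 0.07800
  l_4 = 0.01716
R₀ = Σ l_x b_x:
  age 2: 0.26000 × 345 = 89.7000
  age 3: 0.07800 × 900 = 70.2000
  age 4: 0.01716 × 720 = 12.3552
R₀ = 89.7000 + 70.2000 + 12.3552 = 172.2552

172.26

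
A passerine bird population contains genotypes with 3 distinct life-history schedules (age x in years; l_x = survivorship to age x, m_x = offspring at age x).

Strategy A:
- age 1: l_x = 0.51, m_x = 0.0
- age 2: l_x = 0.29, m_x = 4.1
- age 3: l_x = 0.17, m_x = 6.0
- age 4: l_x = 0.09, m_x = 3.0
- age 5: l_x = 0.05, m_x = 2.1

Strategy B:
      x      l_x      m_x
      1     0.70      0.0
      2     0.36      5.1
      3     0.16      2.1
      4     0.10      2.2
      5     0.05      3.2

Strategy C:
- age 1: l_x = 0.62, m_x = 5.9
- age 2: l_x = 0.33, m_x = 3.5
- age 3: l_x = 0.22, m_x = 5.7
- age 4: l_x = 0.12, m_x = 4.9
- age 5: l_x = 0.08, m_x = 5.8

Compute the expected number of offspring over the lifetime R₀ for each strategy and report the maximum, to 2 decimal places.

7.12

Strategy A: R₀ = 0.51×0.0 + 0.29×4.1 + 0.17×6.0 + 0.09×3.0 + 0.05×2.1 = 2.5840
Strategy B: R₀ = 0.70×0.0 + 0.36×5.1 + 0.16×2.1 + 0.10×2.2 + 0.05×3.2 = 2.5520
Strategy C: R₀ = 0.62×5.9 + 0.33×3.5 + 0.22×5.7 + 0.12×4.9 + 0.08×5.8 = 7.1190
Highest R₀: strategy C with 7.1190.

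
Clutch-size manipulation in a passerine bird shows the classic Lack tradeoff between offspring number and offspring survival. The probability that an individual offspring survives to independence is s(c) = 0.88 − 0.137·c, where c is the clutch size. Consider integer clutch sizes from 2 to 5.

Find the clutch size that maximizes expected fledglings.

Expected fledglings = c × s(c):
  c=2: 2 × 0.606 = 1.212
  c=3: 3 × 0.469 = 1.407
  c=4: 4 × 0.332 = 1.328
  c=5: 5 × 0.195 = 0.975
Maximum at c = 3 (1.407 fledglings).

3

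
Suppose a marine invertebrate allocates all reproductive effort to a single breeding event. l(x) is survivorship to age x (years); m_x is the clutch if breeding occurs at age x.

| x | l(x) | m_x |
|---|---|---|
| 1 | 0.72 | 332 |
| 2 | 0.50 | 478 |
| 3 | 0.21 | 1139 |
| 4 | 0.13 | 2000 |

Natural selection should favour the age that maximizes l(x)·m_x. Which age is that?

Expected offspring if breeding at age x = l(x) × m_x:
  age 1: 0.72 × 332 = 239.040
  age 2: 0.50 × 478 = 239.000
  age 3: 0.21 × 1139 = 239.190
  age 4: 0.13 × 2000 = 260.000
Maximum at age 4 (260.000).

4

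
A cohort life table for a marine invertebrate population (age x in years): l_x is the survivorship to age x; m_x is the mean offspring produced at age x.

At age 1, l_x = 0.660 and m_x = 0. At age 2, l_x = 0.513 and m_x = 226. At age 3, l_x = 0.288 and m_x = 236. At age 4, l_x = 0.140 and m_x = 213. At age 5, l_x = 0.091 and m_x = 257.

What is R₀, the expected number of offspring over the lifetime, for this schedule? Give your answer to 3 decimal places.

237.113

R₀ = Σ l_x m_x:
  age 1: 0.660 × 0 = 0.0000
  age 2: 0.513 × 226 = 115.9380
  age 3: 0.288 × 236 = 67.9680
  age 4: 0.140 × 213 = 29.8200
  age 5: 0.091 × 257 = 23.3870
R₀ = 0.0000 + 115.9380 + 67.9680 + 29.8200 + 23.3870 = 237.1130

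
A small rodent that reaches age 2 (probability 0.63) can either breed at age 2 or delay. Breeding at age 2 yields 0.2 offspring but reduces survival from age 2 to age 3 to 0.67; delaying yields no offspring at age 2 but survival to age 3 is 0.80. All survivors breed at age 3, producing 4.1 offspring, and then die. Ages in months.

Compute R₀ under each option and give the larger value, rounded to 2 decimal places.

breed at age 2: R₀ = 0.63 × (0.2 + 0.67 × 4.1) = 0.63 × 2.9470 = 1.8566
delay to age 3: R₀ = 0.63 × (0.80 × 4.1) = 0.63 × 3.2800 = 2.0664
Higher: delay to age 3 (2.0664).

2.07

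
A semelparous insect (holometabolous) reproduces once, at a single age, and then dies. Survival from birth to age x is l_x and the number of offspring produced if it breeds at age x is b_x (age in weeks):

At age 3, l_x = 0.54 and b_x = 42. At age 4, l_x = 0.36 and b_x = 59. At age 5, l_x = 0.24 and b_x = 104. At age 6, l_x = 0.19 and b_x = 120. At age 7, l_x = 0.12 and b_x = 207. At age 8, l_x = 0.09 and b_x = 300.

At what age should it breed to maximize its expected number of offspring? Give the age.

8

Expected offspring if breeding at age x = l_x × b_x:
  age 3: 0.54 × 42 = 22.680
  age 4: 0.36 × 59 = 21.240
  age 5: 0.24 × 104 = 24.960
  age 6: 0.19 × 120 = 22.800
  age 7: 0.12 × 207 = 24.840
  age 8: 0.09 × 300 = 27.000
Maximum at age 8 (27.000).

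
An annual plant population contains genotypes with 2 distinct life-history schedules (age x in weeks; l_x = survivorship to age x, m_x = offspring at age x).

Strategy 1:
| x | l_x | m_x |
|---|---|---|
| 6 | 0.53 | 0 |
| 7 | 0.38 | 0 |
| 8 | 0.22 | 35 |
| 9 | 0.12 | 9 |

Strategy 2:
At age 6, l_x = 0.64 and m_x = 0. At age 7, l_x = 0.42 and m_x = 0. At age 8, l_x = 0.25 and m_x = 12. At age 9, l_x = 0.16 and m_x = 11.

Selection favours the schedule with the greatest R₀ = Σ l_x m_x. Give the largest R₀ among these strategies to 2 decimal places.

8.78

Strategy 1: R₀ = 0.53×0 + 0.38×0 + 0.22×35 + 0.12×9 = 8.7800
Strategy 2: R₀ = 0.64×0 + 0.42×0 + 0.25×12 + 0.16×11 = 4.7600
Highest R₀: strategy 1 with 8.7800.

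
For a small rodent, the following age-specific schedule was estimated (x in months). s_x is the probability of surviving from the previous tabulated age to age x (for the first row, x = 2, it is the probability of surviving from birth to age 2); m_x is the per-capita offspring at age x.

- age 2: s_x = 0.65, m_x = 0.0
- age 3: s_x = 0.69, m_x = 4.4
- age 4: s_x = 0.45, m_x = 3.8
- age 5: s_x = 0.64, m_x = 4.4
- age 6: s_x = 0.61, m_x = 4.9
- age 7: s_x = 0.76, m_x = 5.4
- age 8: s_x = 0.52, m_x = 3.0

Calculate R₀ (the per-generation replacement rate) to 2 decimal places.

4.11

Survivorship from birth: l_x = s_2·s_3·…·s_x.
  l_2 = 0.65000
  l_3 = 0.44850
  l_4 = 0.20182
  l_5 = 0.12917
  l_6 = 0.07879
  l_7 = 0.05988
  l_8 = 0.03114
R₀ = Σ l_x m_x:
  age 2: 0.65000 × 0.0 = 0.0000
  age 3: 0.44850 × 4.4 = 1.9734
  age 4: 0.20182 × 3.8 = 0.7669
  age 5: 0.12917 × 4.4 = 0.5683
  age 6: 0.07879 × 4.9 = 0.3861
  age 7: 0.05988 × 5.4 = 0.3234
  age 8: 0.03114 × 3.0 = 0.0934
R₀ = 0.0000 + 1.9734 + 0.7669 + 0.5683 + 0.3861 + 0.3234 + 0.0934 = 4.1115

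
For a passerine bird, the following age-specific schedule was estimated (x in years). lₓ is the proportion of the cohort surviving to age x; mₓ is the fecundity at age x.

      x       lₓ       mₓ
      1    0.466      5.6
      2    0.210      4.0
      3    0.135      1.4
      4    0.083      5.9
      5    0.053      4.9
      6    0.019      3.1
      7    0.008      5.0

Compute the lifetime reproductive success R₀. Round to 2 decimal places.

R₀ = Σ lₓ mₓ:
  age 1: 0.466 × 5.6 = 2.6096
  age 2: 0.210 × 4.0 = 0.8400
  age 3: 0.135 × 1.4 = 0.1890
  age 4: 0.083 × 5.9 = 0.4897
  age 5: 0.053 × 4.9 = 0.2597
  age 6: 0.019 × 3.1 = 0.0589
  age 7: 0.008 × 5.0 = 0.0400
R₀ = 2.6096 + 0.8400 + 0.1890 + 0.4897 + 0.2597 + 0.0589 + 0.0400 = 4.4869

4.49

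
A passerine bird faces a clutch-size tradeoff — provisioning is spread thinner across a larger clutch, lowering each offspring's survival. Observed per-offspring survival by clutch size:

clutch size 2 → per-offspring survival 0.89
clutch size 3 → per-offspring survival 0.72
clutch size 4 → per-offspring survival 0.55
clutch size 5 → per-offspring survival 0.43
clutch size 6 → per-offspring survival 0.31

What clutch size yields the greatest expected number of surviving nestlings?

4

Expected surviving nestlings = c × s(c):
  c=2: 2 × 0.89 = 1.780
  c=3: 3 × 0.72 = 2.160
  c=4: 4 × 0.55 = 2.200
  c=5: 5 × 0.43 = 2.150
  c=6: 6 × 0.31 = 1.860
Maximum at c = 4 (2.200 surviving nestlings).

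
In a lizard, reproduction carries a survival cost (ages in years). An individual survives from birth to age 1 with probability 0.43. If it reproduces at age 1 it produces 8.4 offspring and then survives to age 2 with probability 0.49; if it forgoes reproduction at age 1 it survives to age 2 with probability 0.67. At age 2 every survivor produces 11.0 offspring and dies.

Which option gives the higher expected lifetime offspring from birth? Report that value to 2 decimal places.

5.93

breed at age 1: R₀ = 0.43 × (8.4 + 0.49 × 11.0) = 0.43 × 13.7900 = 5.9297
delay to age 2: R₀ = 0.43 × (0.67 × 11.0) = 0.43 × 7.3700 = 3.1691
Higher: breed at age 1 (5.9297).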